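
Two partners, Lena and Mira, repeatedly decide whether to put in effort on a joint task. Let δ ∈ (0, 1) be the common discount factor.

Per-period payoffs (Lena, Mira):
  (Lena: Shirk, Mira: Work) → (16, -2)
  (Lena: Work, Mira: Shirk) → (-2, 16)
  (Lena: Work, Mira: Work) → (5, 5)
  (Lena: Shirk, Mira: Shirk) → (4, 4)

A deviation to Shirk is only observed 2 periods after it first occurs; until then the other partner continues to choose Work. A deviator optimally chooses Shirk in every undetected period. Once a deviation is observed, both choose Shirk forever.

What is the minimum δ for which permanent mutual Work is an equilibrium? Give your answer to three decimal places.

A deviator earns 16 for 2 periods, then 4 forever; cooperating earns 5 forever. Multiplying the IC by (1−δ):
5 ≥ 16(1−δ^2) + 4δ^2, so 12·δ^2 ≥ 11 and δ^2 ≥ 11/12.
δ ≥ (11/12)^(1/2) ≈ 0.957.

0.957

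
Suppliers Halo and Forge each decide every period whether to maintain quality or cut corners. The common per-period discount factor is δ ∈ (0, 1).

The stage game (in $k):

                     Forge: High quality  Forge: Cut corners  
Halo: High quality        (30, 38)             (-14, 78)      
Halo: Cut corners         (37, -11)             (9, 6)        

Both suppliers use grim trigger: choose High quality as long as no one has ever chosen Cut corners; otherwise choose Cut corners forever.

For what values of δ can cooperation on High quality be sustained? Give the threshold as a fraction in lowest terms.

5/9

Halo's threshold: (37−30)/(37−9) = 1/4.
Forge's threshold: (78−38)/(78−6) = 5/9.
1/4 < 5/9, so Forge binds and δ* = 5/9.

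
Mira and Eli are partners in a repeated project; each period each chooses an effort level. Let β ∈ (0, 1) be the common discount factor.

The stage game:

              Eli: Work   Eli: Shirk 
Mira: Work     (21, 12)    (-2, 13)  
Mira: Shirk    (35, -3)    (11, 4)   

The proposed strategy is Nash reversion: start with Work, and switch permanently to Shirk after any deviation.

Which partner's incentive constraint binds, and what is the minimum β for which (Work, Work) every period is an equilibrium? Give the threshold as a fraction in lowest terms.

Mira; β ≥ 7/12

Mira's threshold: (35−21)/(35−11) = 7/12.
Eli's threshold: (13−12)/(13−4) = 1/9.
7/12 > 1/9, so Mira binds and β* = 7/12.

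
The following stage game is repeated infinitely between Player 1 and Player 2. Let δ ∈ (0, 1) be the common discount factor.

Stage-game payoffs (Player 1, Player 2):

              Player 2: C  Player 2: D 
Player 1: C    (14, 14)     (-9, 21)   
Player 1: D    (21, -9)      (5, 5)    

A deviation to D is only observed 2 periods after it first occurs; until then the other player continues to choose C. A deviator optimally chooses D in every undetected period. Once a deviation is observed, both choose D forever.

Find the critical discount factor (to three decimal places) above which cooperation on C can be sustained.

A deviator earns 21 for 2 periods, then 5 forever; cooperating earns 14 forever. Multiplying the IC by (1−δ):
14 ≥ 21(1−δ^2) + 5δ^2, so 16·δ^2 ≥ 7 and δ^2 ≥ 7/16.
δ ≥ (7/16)^(1/2) ≈ 0.661.

0.661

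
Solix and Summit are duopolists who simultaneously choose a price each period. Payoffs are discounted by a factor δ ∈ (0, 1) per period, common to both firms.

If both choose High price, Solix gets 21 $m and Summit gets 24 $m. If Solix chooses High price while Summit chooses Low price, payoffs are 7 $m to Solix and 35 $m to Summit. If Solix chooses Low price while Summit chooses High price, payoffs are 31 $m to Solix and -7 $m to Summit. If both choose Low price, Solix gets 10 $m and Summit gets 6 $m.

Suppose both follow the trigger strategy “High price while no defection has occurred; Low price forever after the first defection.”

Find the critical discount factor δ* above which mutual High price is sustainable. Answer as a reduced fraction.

10/21

Solix: cooperation gives 21 each period; deviation gives 31 once then 10 forever.
  21/(1−δ) ≥ 31 + 10δ/(1−δ) ⇒ δ ≥ 10/21.
Summit: cooperation gives 24 each period; deviation gives 35 once then 6 forever.
  δ ≥ 11/29.
Both must hold, so the binding constraint is Solix's: δ ≥ 10/21.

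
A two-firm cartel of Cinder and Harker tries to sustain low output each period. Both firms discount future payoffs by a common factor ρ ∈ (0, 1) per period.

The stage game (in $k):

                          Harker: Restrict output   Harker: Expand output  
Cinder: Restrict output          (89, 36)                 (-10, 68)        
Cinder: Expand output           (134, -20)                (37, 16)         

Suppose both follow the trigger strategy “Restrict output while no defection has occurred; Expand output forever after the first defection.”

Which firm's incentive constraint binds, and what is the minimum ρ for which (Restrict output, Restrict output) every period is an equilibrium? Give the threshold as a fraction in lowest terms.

Harker; ρ ≥ 8/13

Cinder: cooperation gives 89 each period; deviation gives 134 once then 37 forever.
  89/(1−ρ) ≥ 134 + 37ρ/(1−ρ) ⇒ ρ ≥ 45/97.
Harker: cooperation gives 36 each period; deviation gives 68 once then 16 forever.
  ρ ≥ 32/52 = 8/13.
Both must hold, so the binding constraint is Harker's: ρ ≥ 8/13.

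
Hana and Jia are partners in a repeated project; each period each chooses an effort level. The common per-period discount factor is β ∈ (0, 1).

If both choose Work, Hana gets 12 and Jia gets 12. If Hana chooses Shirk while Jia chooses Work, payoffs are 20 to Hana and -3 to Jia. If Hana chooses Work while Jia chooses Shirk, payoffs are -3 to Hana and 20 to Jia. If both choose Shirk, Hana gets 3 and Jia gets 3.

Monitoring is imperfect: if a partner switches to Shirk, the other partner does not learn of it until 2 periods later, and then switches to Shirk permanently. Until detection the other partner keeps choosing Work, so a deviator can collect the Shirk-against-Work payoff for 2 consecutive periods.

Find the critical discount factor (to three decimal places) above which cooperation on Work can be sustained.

0.686

A deviator earns 20 for 2 periods, then 3 forever; cooperating earns 12 forever. Multiplying the IC by (1−β):
12 ≥ 20(1−β^2) + 3β^2, so 17·β^2 ≥ 8 and β^2 ≥ 8/17.
β ≥ (8/17)^(1/2) ≈ 0.686.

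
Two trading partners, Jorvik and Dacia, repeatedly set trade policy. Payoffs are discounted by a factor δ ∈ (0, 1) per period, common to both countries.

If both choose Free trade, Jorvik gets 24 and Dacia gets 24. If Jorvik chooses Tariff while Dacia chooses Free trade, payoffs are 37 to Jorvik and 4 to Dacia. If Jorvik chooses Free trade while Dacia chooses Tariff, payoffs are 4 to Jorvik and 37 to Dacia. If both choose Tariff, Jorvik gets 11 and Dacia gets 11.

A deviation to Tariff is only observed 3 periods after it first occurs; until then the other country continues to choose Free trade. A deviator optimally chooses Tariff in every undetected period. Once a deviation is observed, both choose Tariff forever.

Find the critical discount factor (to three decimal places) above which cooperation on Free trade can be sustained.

0.794

The best deviation is to choose Tariff for all 3 undetected periods, earning 37 each, then 11 forever once detected.
Deviation value: 37(1−δ^3)/(1−δ) + 11δ^3/(1−δ); cooperation value: 24/(1−δ).
IC: 24 ≥ 37(1−δ^3) + 11δ^3 = 37 − 26δ^3.
So δ^3 ≥ 13/26 = 1/2, giving δ ≥ (1/2)^(1/3) ≈ 0.794.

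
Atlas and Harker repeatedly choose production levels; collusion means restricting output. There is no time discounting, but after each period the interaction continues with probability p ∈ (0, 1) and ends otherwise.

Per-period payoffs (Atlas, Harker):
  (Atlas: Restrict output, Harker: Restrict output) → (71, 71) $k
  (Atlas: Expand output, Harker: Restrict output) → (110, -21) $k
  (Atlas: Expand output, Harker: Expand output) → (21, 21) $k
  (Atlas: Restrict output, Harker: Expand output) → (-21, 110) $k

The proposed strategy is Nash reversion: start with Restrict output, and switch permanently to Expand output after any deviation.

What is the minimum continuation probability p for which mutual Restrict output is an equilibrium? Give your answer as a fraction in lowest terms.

39/89

Expected cooperation value is 71 + p·71 + p²·71 + … = 71/(1−p); deviation gives 110 + p·21/(1−p).
71 ≥ 110(1−p) + 21p ⇒ 89p ≥ 39 ⇒ p ≥ 39/89.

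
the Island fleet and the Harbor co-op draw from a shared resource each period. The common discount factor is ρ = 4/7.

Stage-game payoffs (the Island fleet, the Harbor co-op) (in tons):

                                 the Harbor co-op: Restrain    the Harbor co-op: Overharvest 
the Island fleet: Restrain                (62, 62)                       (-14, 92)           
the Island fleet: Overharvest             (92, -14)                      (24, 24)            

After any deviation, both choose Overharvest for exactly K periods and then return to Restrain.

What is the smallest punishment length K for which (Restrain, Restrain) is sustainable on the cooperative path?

2

No profitable deviation requires (62−24)(ρ+…+ρ^K) ≥ 92−62, i.e. ρ+…+ρ^K ≥ 15/19 ≈ 0.7895.
With ρ = 4/7, the partial sums are K=1: 0.5714, K=2: 0.8980.
K = 2 is the first length at which the sum reaches 0.7895.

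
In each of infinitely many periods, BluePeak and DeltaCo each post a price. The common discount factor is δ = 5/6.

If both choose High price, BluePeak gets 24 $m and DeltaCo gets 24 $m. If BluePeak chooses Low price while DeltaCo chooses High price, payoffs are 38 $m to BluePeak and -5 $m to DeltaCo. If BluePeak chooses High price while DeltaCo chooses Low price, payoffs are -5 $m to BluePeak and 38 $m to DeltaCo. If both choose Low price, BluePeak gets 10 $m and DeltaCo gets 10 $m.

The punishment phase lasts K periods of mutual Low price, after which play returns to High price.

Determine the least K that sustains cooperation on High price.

No profitable deviation requires (24−10)(δ+…+δ^K) ≥ 38−24, i.e. δ+…+δ^K ≥ 1 ≈ 1.0000.
With δ = 5/6, the partial sums are K=1: 0.8333, K=2: 1.5278.
K = 2 is the first length at which the sum reaches 1.0000.

2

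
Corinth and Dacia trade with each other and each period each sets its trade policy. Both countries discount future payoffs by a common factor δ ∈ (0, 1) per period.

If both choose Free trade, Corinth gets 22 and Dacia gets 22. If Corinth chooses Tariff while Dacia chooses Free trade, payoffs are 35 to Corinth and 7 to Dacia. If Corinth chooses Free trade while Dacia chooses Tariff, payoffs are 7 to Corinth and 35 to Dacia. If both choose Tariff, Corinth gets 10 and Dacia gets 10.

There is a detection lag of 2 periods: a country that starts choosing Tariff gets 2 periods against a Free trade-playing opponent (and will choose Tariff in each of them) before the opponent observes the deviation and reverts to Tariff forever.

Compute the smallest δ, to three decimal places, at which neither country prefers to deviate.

Deviating for the 2 undetected periods gains 35−22 = 13 per period over cooperation, then loses 22−10 = 12 per period forever once punishment starts.
Gain: 13(1 + δ + … + δ^1); loss: 12·δ^2/(1−δ).
No profitable deviation ⇔ 13(1−δ^2) ≤ 12·δ^2, i.e. δ^2 ≥ 13/(13+12) = 13/25.
Hence δ ≥ (13/25)^(1/2) ≈ 0.721.

0.721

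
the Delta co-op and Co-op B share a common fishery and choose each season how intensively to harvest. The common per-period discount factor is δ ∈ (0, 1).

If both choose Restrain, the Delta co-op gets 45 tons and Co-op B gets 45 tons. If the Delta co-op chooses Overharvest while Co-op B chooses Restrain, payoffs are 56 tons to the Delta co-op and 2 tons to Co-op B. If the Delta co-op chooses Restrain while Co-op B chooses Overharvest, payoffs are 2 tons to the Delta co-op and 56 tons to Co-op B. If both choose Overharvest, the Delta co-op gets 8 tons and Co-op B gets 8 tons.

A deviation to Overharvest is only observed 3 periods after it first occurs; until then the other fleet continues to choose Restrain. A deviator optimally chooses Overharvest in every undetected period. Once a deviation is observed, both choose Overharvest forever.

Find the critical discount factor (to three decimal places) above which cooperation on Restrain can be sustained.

0.612

The best deviation is to choose Overharvest for all 3 undetected periods, earning 56 each, then 8 forever once detected.
Deviation value: 56(1−δ^3)/(1−δ) + 8δ^3/(1−δ); cooperation value: 45/(1−δ).
IC: 45 ≥ 56(1−δ^3) + 8δ^3 = 56 − 48δ^3.
So δ^3 ≥ 11/48, giving δ ≥ (11/48)^(1/3) ≈ 0.612.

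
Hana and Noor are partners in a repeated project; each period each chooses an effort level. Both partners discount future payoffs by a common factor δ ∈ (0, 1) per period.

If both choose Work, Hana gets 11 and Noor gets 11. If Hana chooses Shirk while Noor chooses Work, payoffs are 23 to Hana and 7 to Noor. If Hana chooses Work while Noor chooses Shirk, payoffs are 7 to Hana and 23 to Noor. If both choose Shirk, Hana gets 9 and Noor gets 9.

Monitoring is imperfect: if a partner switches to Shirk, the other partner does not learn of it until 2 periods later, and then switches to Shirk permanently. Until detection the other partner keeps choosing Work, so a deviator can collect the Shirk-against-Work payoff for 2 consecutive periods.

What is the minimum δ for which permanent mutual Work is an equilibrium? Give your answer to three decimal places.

A deviator earns 23 for 2 periods, then 9 forever; cooperating earns 11 forever. Multiplying the IC by (1−δ):
11 ≥ 23(1−δ^2) + 9δ^2, so 14·δ^2 ≥ 12 and δ^2 ≥ 6/7.
δ ≥ (6/7)^(1/2) ≈ 0.926.

0.926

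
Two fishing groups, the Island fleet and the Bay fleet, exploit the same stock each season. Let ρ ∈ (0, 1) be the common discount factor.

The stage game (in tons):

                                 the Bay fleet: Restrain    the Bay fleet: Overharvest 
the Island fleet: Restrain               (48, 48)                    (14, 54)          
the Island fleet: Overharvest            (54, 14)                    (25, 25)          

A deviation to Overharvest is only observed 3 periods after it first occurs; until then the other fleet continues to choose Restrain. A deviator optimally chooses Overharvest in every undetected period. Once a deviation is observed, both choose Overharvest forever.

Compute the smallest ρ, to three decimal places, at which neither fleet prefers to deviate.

0.591

The best deviation is to choose Overharvest for all 3 undetected periods, earning 54 each, then 25 forever once detected.
Deviation value: 54(1−ρ^3)/(1−ρ) + 25ρ^3/(1−ρ); cooperation value: 48/(1−ρ).
IC: 48 ≥ 54(1−ρ^3) + 25ρ^3 = 54 − 29ρ^3.
So ρ^3 ≥ 6/29, giving ρ ≥ (6/29)^(1/3) ≈ 0.591.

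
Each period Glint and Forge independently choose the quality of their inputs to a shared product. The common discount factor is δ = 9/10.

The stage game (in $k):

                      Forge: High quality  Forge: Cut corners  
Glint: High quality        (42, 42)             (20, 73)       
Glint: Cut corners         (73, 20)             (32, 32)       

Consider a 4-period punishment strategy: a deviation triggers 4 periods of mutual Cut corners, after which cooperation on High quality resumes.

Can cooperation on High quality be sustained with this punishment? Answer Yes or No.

A one-shot deviation gives 73 now, then 32 for 4 periods, then back to 42.
Gain from deviating: (73−42) today; loss: (42−32) in each of the next 4 periods.
No-deviation condition: (42−32)(δ+…+δ^4) ≥ 73−42, i.e. δ+…+δ^4 ≥ 31/10.
At δ = 9/10: δ+…+δ^4 = 3.0951 < 3.1000.
So cooperation is not sustainable.

No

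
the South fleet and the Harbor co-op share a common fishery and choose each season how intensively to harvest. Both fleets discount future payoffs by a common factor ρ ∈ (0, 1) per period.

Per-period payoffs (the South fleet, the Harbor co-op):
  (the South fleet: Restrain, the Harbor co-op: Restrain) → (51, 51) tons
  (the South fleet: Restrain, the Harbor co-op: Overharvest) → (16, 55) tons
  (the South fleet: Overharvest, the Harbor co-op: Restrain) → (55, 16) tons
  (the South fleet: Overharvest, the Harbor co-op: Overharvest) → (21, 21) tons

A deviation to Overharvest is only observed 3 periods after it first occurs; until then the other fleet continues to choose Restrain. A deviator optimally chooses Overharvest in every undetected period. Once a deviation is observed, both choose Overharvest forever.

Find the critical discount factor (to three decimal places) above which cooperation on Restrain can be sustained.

A deviator earns 55 for 3 periods, then 21 forever; cooperating earns 51 forever. Multiplying the IC by (1−ρ):
51 ≥ 55(1−ρ^3) + 21ρ^3, so 34·ρ^3 ≥ 4 and ρ^3 ≥ 2/17.
ρ ≥ (2/17)^(1/3) ≈ 0.490.

0.490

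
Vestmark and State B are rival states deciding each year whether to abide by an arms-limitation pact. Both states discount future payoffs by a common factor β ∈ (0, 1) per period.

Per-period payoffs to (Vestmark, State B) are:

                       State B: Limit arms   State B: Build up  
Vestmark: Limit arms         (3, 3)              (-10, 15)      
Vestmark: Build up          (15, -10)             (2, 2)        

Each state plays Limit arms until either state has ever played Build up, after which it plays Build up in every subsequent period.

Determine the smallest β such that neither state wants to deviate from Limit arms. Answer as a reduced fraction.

3/(1−β) ≥ 15 + 2β/(1−β)
3 ≥ 15 − 13β
β ≥ 12/13.

12/13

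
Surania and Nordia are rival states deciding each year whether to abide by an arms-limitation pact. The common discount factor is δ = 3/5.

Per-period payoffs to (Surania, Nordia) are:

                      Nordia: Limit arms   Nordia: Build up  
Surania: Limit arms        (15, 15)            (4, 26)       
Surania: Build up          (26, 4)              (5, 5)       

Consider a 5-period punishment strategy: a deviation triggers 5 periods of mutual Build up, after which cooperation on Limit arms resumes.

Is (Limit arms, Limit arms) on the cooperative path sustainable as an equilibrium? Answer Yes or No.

Yes

Comparing payoff streams over the 6 periods until play realigns: cooperate → 15(1+δ+…+δ^5); deviate → 26 + 5(δ+…+δ^5).
Cooperation is sustained iff (15−5)(δ+…+δ^5) ≥ 26−15.
δ+…+δ^5 = 3/5·(1−(3/5)^5)/(1−3/5) = 1.3834, and (26−15)/(15−5) = 1.1000.
1.3834 ≥ 1.1000, so cooperation is sustainable.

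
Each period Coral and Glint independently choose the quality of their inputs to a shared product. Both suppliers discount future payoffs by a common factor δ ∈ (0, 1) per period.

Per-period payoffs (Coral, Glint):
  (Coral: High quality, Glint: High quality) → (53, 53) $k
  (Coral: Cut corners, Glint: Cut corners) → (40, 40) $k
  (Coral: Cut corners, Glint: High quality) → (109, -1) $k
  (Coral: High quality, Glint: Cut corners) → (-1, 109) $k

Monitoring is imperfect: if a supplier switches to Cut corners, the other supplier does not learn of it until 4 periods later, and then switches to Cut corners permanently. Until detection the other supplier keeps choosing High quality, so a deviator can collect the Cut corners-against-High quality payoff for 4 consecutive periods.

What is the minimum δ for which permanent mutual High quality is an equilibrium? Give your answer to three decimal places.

The best deviation is to choose Cut corners for all 4 undetected periods, earning 109 each, then 40 forever once detected.
Deviation value: 109(1−δ^4)/(1−δ) + 40δ^4/(1−δ); cooperation value: 53/(1−δ).
IC: 53 ≥ 109(1−δ^4) + 40δ^4 = 109 − 69δ^4.
So δ^4 ≥ 56/69, giving δ ≥ (56/69)^(1/4) ≈ 0.949.

0.949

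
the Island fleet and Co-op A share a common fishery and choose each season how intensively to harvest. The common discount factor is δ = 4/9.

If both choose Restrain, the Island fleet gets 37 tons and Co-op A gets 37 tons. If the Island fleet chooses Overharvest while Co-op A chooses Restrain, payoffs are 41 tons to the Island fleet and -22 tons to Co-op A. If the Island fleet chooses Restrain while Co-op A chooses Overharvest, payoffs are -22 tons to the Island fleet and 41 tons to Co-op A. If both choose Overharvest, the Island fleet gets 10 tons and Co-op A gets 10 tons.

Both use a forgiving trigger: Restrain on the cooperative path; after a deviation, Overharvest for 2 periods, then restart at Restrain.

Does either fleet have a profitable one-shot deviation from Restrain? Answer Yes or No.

IC: δ+…+δ^2 ≥ (41−37)/(37−10) = 4/27.
At δ = 4/9: partial sum = 0.6420 ≥ 0.1481. Cooperation sustainable.

No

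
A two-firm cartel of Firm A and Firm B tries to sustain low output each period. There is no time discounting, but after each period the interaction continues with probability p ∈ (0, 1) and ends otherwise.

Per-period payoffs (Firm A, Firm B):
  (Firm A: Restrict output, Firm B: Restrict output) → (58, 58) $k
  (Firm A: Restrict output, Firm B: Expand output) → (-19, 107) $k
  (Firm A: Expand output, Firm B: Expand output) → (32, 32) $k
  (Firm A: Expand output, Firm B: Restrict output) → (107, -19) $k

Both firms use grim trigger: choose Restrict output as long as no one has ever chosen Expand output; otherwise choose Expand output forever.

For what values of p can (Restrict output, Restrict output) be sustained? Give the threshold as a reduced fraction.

49/75

Expected cooperation value is 58 + p·58 + p²·58 + … = 58/(1−p); deviation gives 107 + p·32/(1−p).
58 ≥ 107(1−p) + 32p ⇒ 75p ≥ 49 ⇒ p ≥ 49/75.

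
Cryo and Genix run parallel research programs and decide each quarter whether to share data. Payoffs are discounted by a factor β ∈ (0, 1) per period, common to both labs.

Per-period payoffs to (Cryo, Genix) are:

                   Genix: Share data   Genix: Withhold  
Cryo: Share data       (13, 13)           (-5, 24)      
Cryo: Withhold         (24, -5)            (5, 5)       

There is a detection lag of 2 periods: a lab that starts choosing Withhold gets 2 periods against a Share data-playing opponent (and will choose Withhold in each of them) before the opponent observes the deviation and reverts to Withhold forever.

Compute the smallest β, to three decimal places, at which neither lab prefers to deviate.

The best deviation is to choose Withhold for all 2 undetected periods, earning 24 each, then 5 forever once detected.
Deviation value: 24(1−β^2)/(1−β) + 5β^2/(1−β); cooperation value: 13/(1−β).
IC: 13 ≥ 24(1−β^2) + 5β^2 = 24 − 19β^2.
So β^2 ≥ 11/19, giving β ≥ (11/19)^(1/2) ≈ 0.761.

0.761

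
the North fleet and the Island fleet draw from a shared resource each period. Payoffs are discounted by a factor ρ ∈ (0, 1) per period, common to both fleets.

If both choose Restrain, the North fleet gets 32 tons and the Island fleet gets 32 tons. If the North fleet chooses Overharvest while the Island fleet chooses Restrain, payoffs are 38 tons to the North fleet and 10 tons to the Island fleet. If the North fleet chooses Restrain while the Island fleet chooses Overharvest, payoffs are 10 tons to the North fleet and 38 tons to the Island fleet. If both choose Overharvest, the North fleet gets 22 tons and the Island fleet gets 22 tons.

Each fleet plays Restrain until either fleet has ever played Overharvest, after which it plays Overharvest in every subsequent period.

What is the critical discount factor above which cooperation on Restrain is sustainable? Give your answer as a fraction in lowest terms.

3/8

32/(1−ρ) ≥ 38 + 22ρ/(1−ρ)
32 ≥ 38 − 16ρ
ρ ≥ 6/16 = 3/8.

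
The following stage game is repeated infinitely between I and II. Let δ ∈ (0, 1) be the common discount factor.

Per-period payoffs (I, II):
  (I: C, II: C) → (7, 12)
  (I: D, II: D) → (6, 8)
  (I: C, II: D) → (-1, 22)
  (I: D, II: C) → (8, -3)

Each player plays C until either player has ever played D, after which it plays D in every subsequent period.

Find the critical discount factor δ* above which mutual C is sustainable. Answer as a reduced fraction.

For I: deviation gain 8−7 = 1, per-period punishment loss 7−6 = 1. IC gives δ ≥ 1/2.
For II: gain 10, loss 4 per period, so δ ≥ 10/14 = 5/7.
The tighter constraint is II's, so cooperation needs δ ≥ 5/7.

5/7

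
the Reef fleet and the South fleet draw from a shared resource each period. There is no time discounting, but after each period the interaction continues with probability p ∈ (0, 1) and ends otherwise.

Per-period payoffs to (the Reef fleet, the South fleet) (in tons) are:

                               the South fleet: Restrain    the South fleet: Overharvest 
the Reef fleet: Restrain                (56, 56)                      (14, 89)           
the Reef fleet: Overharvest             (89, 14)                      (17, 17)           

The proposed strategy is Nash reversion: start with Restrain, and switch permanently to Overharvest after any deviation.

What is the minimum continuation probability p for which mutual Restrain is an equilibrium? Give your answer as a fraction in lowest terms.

11/24

With no time discounting, the continuation probability p plays the role of the discount factor.
Grim-trigger IC: 56/(1−p) ≥ 89 + 17p/(1−p) ⇒ p ≥ (89−56)/(89−17) = 11/24.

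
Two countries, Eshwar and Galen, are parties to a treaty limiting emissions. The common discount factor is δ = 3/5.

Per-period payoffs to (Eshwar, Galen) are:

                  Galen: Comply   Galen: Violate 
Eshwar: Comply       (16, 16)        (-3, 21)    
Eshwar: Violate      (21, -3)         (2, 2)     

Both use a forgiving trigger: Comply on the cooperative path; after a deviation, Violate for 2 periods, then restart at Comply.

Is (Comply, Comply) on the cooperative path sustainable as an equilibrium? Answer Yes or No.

Yes

A one-shot deviation gives 21 now, then 2 for 2 periods, then back to 16.
Gain from deviating: (21−16) today; loss: (16−2) in each of the next 2 periods.
No-deviation condition: (16−2)(δ+…+δ^2) ≥ 21−16, i.e. δ+…+δ^2 ≥ 5/14.
At δ = 3/5: δ+…+δ^2 = 0.9600 ≥ 0.3571.
So cooperation is sustainable.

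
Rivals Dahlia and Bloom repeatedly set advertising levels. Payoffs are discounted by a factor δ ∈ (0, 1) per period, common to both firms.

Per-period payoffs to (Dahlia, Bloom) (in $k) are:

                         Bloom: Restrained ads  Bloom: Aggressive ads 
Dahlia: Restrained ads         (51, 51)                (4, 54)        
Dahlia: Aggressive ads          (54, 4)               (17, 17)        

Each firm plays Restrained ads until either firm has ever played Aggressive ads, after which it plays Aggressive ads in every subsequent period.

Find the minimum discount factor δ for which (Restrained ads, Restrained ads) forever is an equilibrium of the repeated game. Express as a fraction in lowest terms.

One-period gain from deviating is 54 − 51 = 3. The loss is 51 − 17 = 34 in every subsequent period, with present value 34·δ/(1−δ).
Deviation is unprofitable when 34·δ/(1−δ) ≥ 3, i.e. δ/(1−δ) ≥ 3/34.
Equivalently δ ≥ 3/(3+34) = 3/37.

3/37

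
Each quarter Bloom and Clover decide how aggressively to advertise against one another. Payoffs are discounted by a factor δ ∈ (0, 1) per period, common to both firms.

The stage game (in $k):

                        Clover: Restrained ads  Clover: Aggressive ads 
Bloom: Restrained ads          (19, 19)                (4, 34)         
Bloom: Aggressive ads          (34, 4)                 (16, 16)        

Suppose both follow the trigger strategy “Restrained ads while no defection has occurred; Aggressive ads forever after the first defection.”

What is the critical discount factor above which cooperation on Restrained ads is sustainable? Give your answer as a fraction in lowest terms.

19/(1−δ) ≥ 34 + 16δ/(1−δ)
19 ≥ 34 − 18δ
δ ≥ 15/18 = 5/6.

5/6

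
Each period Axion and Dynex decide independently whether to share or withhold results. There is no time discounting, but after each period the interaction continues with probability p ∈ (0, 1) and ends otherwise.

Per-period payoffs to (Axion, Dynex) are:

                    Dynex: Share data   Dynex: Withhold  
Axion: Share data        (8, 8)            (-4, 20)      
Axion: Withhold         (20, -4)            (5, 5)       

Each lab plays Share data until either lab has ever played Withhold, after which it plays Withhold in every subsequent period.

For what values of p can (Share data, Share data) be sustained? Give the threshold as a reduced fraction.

With no time discounting, the continuation probability p plays the role of the discount factor.
Grim-trigger IC: 8/(1−p) ≥ 20 + 5p/(1−p) ⇒ p ≥ (20−8)/(20−5) = 4/5.

4/5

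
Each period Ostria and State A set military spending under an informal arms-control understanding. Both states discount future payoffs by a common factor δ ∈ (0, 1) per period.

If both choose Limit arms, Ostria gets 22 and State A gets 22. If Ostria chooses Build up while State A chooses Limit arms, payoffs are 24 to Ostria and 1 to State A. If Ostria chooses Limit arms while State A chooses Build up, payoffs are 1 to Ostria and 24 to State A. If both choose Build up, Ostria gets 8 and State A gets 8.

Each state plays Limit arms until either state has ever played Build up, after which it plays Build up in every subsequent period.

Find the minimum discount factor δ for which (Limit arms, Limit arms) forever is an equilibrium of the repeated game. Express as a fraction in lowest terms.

1/8

Under grim trigger the critical discount factor is (T−C)/(T−P) with T = 24, C = 22, P = 8.
δ* = (24−22)/(24−8) = 2/16 = 1/8.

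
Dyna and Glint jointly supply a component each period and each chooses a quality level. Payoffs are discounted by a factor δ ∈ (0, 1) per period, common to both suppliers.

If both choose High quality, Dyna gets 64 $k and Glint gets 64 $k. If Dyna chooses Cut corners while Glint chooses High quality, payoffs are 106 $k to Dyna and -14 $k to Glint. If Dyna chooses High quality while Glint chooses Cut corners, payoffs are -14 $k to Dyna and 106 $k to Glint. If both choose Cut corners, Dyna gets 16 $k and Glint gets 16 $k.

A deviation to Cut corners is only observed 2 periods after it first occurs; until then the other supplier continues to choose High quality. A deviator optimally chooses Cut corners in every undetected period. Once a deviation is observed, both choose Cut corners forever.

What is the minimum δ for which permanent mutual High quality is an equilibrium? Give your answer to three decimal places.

0.683

The best deviation is to choose Cut corners for all 2 undetected periods, earning 106 each, then 16 forever once detected.
Deviation value: 106(1−δ^2)/(1−δ) + 16δ^2/(1−δ); cooperation value: 64/(1−δ).
IC: 64 ≥ 106(1−δ^2) + 16δ^2 = 106 − 90δ^2.
So δ^2 ≥ 42/90 = 7/15, giving δ ≥ (7/15)^(1/2) ≈ 0.683.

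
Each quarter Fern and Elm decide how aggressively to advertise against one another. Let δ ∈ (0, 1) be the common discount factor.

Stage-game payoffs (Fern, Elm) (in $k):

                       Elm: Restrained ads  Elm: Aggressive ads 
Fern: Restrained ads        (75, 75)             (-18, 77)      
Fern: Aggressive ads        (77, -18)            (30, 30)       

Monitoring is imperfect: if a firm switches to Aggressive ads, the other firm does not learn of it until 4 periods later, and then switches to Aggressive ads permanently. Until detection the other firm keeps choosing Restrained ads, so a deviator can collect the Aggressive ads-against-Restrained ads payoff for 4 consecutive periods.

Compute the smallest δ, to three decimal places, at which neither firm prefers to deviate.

0.454

A deviator earns 77 for 4 periods, then 30 forever; cooperating earns 75 forever. Multiplying the IC by (1−δ):
75 ≥ 77(1−δ^4) + 30δ^4, so 47·δ^4 ≥ 2 and δ^4 ≥ 2/47.
δ ≥ (2/47)^(1/4) ≈ 0.454.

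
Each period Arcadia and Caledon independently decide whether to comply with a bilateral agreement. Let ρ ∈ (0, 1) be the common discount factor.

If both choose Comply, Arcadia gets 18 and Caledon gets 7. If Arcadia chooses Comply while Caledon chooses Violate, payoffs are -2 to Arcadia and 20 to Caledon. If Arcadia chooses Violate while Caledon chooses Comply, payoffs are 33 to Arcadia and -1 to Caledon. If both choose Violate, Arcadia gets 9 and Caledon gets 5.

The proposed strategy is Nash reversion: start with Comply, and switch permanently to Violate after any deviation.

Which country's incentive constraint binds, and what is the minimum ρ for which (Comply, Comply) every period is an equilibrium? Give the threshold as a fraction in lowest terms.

For Arcadia: deviation gain 33−18 = 15, per-period punishment loss 18−9 = 9. IC gives ρ ≥ 15/24 = 5/8.
For Caledon: gain 13, loss 2 per period, so ρ ≥ 13/15.
The tighter constraint is Caledon's, so cooperation needs ρ ≥ 13/15.

Caledon; ρ ≥ 13/15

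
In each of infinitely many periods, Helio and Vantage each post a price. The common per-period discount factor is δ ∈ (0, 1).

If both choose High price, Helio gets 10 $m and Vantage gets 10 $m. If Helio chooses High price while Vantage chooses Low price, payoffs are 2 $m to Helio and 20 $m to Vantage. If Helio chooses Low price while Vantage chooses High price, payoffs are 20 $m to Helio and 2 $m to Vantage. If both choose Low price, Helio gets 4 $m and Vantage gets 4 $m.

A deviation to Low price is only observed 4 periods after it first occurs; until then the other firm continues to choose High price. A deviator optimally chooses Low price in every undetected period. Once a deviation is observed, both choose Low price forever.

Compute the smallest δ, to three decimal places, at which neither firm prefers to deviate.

The best deviation is to choose Low price for all 4 undetected periods, earning 20 each, then 4 forever once detected.
Deviation value: 20(1−δ^4)/(1−δ) + 4δ^4/(1−δ); cooperation value: 10/(1−δ).
IC: 10 ≥ 20(1−δ^4) + 4δ^4 = 20 − 16δ^4.
So δ^4 ≥ 10/16 = 5/8, giving δ ≥ (5/8)^(1/4) ≈ 0.889.

0.889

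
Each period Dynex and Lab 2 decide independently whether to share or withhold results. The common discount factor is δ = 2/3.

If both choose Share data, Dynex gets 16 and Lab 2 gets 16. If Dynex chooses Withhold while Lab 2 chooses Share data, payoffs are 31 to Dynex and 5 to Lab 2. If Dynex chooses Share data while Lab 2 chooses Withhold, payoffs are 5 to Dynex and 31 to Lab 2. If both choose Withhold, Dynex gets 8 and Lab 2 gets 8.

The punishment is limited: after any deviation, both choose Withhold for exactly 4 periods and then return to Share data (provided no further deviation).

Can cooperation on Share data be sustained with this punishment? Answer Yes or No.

No

IC: δ+…+δ^4 ≥ (31−16)/(16−8) = 15/8.
At δ = 2/3: partial sum = 1.6049 < 1.8750. Cooperation not sustainable.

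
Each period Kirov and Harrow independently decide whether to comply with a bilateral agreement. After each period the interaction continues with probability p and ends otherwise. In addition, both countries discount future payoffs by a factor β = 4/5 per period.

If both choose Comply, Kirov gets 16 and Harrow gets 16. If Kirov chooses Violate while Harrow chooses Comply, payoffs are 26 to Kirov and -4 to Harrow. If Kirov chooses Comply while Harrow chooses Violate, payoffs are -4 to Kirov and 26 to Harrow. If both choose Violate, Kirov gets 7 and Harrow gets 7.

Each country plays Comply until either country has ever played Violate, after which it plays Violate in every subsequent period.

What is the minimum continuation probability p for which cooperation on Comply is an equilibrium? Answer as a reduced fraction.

Expected continuation weight on next period's payoff is β·p = 4/5·p, which plays the role of the discount factor.
Cooperation requires 4/5·p ≥ (26−16)/(26−7) = 10/19, hence p ≥ 25/38.

25/38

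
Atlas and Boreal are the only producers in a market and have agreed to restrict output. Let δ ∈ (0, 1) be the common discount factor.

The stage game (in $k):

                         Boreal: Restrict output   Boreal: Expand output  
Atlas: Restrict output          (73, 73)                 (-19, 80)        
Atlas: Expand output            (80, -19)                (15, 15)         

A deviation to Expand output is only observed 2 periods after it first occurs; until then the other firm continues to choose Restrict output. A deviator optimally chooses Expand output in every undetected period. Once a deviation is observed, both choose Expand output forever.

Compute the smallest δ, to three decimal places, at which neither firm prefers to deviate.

0.328

A deviator earns 80 for 2 periods, then 15 forever; cooperating earns 73 forever. Multiplying the IC by (1−δ):
73 ≥ 80(1−δ^2) + 15δ^2, so 65·δ^2 ≥ 7 and δ^2 ≥ 7/65.
δ ≥ (7/65)^(1/2) ≈ 0.328.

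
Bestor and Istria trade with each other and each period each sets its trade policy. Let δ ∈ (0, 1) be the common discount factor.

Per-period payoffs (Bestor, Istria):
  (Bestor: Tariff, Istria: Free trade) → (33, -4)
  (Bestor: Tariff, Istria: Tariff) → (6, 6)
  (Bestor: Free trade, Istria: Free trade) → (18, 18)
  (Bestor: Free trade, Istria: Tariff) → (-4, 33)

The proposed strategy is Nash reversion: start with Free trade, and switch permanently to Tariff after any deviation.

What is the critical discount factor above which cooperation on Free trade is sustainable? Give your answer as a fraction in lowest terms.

18/(1−δ) ≥ 33 + 6δ/(1−δ)
18 ≥ 33 − 27δ
δ ≥ 15/27 = 5/9.

5/9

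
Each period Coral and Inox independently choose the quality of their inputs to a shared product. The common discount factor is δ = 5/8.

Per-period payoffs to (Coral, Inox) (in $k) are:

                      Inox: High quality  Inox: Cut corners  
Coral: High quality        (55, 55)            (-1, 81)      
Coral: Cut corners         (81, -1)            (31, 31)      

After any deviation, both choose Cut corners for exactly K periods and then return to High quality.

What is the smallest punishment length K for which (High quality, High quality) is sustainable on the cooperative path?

3

No profitable deviation requires (55−31)(δ+…+δ^K) ≥ 81−55, i.e. δ+…+δ^K ≥ 13/12 ≈ 1.0833.
With δ = 5/8, the partial sums are K=1: 0.6250, K=2: 1.0156, K=3: 1.2598.
K = 3 is the first length at which the sum reaches 1.0833.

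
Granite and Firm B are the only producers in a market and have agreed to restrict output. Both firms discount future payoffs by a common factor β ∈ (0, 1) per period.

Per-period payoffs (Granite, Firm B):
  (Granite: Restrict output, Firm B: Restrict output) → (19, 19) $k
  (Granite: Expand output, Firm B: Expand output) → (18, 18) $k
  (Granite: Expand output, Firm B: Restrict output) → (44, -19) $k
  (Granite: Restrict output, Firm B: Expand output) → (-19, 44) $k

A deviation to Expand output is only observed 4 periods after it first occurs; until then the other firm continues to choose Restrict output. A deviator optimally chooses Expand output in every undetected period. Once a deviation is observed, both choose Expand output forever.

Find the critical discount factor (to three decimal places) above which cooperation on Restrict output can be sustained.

0.990

The best deviation is to choose Expand output for all 4 undetected periods, earning 44 each, then 18 forever once detected.
Deviation value: 44(1−β^4)/(1−β) + 18β^4/(1−β); cooperation value: 19/(1−β).
IC: 19 ≥ 44(1−β^4) + 18β^4 = 44 − 26β^4.
So β^4 ≥ 25/26, giving β ≥ (25/26)^(1/4) ≈ 0.990.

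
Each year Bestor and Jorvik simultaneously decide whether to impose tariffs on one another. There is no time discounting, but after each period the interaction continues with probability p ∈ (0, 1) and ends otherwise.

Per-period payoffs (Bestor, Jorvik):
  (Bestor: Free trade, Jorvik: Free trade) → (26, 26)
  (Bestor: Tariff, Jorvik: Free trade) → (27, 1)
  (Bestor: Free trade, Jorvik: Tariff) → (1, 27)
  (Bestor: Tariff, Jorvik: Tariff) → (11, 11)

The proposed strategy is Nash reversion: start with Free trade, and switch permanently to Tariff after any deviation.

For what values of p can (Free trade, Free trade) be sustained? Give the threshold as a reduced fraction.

1/16

Expected cooperation value is 26 + p·26 + p²·26 + … = 26/(1−p); deviation gives 27 + p·11/(1−p).
26 ≥ 27(1−p) + 11p ⇒ 16p ≥ 1 ⇒ p ≥ 1/16.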